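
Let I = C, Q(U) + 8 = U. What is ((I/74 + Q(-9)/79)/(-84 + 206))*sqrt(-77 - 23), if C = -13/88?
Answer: -558655*I/31381328 ≈ -0.017802*I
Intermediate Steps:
Q(U) = -8 + U
C = -13/88 (C = -13*1/88 = -13/88 ≈ -0.14773)
I = -13/88 ≈ -0.14773
((I/74 + Q(-9)/79)/(-84 + 206))*sqrt(-77 - 23) = ((-13/88/74 + (-8 - 9)/79)/(-84 + 206))*sqrt(-77 - 23) = ((-13/88*1/74 - 17*1/79)/122)*sqrt(-100) = ((-13/6512 - 17/79)/122)*(10*I) = ((1/122)*(-111731/514448))*(10*I) = -558655*I/31381328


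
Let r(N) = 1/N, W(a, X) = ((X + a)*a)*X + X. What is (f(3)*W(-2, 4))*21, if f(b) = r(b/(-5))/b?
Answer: 140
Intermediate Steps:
W(a, X) = X + X*a*(X + a) (W(a, X) = (a*(X + a))*X + X = X*a*(X + a) + X = X + X*a*(X + a))
f(b) = -5/b² (f(b) = 1/(((b/(-5)))*b) = 1/(((b*(-⅕)))*b) = 1/(((-b/5))*b) = (-5/b)/b = -5/b²)
(f(3)*W(-2, 4))*21 = ((-5/3²)*(4*(1 + (-2)² + 4*(-2))))*21 = ((-5*⅑)*(4*(1 + 4 - 8)))*21 = -20*(-3)/9*21 = -5/9*(-12)*21 = (20/3)*21 = 140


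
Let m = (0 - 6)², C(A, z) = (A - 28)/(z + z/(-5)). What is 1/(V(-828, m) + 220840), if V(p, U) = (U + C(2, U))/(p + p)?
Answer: 119232/26331192353 ≈ 4.5282e-6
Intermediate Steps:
C(A, z) = 5*(-28 + A)/(4*z) (C(A, z) = (-28 + A)/(z + z*(-⅕)) = (-28 + A)/(z - z/5) = (-28 + A)/((4*z/5)) = (-28 + A)*(5/(4*z)) = 5*(-28 + A)/(4*z))
m = 36 (m = (-6)² = 36)
V(p, U) = (U - 65/(2*U))/(2*p) (V(p, U) = (U + 5*(-28 + 2)/(4*U))/(p + p) = (U + (5/4)*(-26)/U)/((2*p)) = (U - 65/(2*U))*(1/(2*p)) = (U - 65/(2*U))/(2*p))
1/(V(-828, m) + 220840) = 1/((¼)*(-65 + 2*36²)/(36*(-828)) + 220840) = 1/((¼)*(1/36)*(-1/828)*(-65 + 2*1296) + 220840) = 1/((¼)*(1/36)*(-1/828)*(-65 + 2592) + 220840) = 1/((¼)*(1/36)*(-1/828)*2527 + 220840) = 1/(-2527/119232 + 220840) = 1/(26331192353/119232) = 119232/26331192353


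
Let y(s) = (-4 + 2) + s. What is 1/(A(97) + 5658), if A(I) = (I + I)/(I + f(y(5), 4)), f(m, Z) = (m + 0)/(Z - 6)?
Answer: 191/1081066 ≈ 0.00017668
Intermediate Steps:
y(s) = -2 + s
f(m, Z) = m/(-6 + Z)
A(I) = 2*I/(-3/2 + I) (A(I) = (I + I)/(I + (-2 + 5)/(-6 + 4)) = (2*I)/(I + 3/(-2)) = (2*I)/(I + 3*(-½)) = (2*I)/(I - 3/2) = (2*I)/(-3/2 + I) = 2*I/(-3/2 + I))
1/(A(97) + 5658) = 1/(4*97/(-3 + 2*97) + 5658) = 1/(4*97/(-3 + 194) + 5658) = 1/(4*97/191 + 5658) = 1/(4*97*(1/191) + 5658) = 1/(388/191 + 5658) = 1/(1081066/191) = 191/1081066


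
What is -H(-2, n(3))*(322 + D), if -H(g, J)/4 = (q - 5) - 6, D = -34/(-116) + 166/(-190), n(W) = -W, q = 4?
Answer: -24794294/2755 ≈ -8999.8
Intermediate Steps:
D = -3199/5510 (D = -34*(-1/116) + 166*(-1/190) = 17/58 - 83/95 = -3199/5510 ≈ -0.58058)
H(g, J) = 28 (H(g, J) = -4*((4 - 5) - 6) = -4*(-1 - 6) = -4*(-7) = 28)
-H(-2, n(3))*(322 + D) = -28*(322 - 3199/5510) = -28*1771021/5510 = -1*24794294/2755 = -24794294/2755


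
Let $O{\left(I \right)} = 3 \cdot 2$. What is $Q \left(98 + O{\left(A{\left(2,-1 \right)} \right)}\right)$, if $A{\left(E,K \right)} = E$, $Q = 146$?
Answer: $15184$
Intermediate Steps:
$O{\left(I \right)} = 6$
$Q \left(98 + O{\left(A{\left(2,-1 \right)} \right)}\right) = 146 \left(98 + 6\right) = 146 \cdot 104 = 15184$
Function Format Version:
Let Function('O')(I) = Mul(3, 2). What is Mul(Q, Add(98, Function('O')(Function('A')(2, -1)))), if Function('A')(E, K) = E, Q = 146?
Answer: 15184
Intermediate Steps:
Function('O')(I) = 6
Mul(Q, Add(98, Function('O')(Function('A')(2, -1)))) = Mul(146, Add(98, 6)) = Mul(146, 104) = 15184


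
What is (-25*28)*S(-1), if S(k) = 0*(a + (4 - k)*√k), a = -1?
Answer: 0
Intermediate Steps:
S(k) = 0 (S(k) = 0*(-1 + (4 - k)*√k) = 0*(-1 + √k*(4 - k)) = 0)
(-25*28)*S(-1) = -25*28*0 = -700*0 = 0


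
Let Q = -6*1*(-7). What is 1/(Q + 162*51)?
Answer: 1/8304 ≈ 0.00012042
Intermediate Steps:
Q = 42 (Q = -6*(-7) = 42)
1/(Q + 162*51) = 1/(42 + 162*51) = 1/(42 + 8262) = 1/8304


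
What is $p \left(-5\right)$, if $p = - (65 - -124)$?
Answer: $945$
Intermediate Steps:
$p = -189$ ($p = - (65 + 124) = \left(-1\right) 189 = -189$)
$p \left(-5\right) = \left(-189\right) \left(-5\right) = 945$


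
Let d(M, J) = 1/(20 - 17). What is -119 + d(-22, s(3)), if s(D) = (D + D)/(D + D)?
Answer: -356/3 ≈ -118.67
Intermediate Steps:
s(D) = 1 (s(D) = (2*D)/((2*D)) = (2*D)*(1/(2*D)) = 1)
d(M, J) = ⅓ (d(M, J) = 1/3 = ⅓)
-119 + d(-22, s(3)) = -119 + ⅓ = -356/3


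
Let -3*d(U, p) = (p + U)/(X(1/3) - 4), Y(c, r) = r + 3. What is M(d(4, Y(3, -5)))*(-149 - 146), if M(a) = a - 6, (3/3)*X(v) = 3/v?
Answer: 5428/3 ≈ 1809.3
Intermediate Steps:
X(v) = 3/v
Y(c, r) = 3 + r
d(U, p) = -U/15 - p/15 (d(U, p) = -(p + U)/(3*(3/(1/3) - 4)) = -(U + p)/(3*(3/(⅓) - 4)) = -(U + p)/(3*(3*3 - 4)) = -(U + p)/(3*(9 - 4)) = -(U + p)/(3*5) = -(U/5 + p/5)/3 = -U/15 - p/15)
M(a) = -6 + a
M(d(4, Y(3, -5)))*(-149 - 146) = (-6 + (-1/15*4 - (3 - 5)/15))*(-149 - 146) = (-6 + (-4/15 - 1/15*(-2)))*(-295) = (-6 + (-4/15 + 2/15))*(-295) = (-6 - 2/15)*(-295) = -92/15*(-295) = 5428/3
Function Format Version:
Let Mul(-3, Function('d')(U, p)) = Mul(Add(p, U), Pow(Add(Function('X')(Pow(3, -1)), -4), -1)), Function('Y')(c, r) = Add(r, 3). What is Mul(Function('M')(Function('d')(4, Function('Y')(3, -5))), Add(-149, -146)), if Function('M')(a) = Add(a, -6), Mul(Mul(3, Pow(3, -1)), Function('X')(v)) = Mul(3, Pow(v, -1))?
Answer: Rational(5428, 3) ≈ 1809.3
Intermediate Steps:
Function('X')(v) = Mul(3, Pow(v, -1))
Function('Y')(c, r) = Add(3, r)
Function('d')(U, p) = Add(Mul(Rational(-1, 15), U), Mul(Rational(-1, 15), p)) (Function('d')(U, p) = Mul(Rational(-1, 3), Mul(Add(p, U), Pow(Add(Mul(3, Pow(Pow(3, -1), -1)), -4), -1))) = Mul(Rational(-1, 3), Mul(Add(U, p), Pow(Add(Mul(3, Pow(Rational(1, 3), -1)), -4), -1))) = Mul(Rational(-1, 3), Mul(Add(U, p), Pow(Add(Mul(3, 3), -4), -1))) = Mul(Rational(-1, 3), Mul(Add(U, p), Pow(Add(9, -4), -1))) = Mul(Rational(-1, 3), Mul(Add(U, p), Pow(5, -1))) = Mul(Rational(-1, 3), Mul(Add(U, p), Rational(1, 5))) = Mul(Rational(-1, 3), Add(Mul(Rational(1, 5), U), Mul(Rational(1, 5), p))) = Add(Mul(Rational(-1, 15), U), Mul(Rational(-1, 15), p)))
Function('M')(a) = Add(-6, a)
Mul(Function('M')(Function('d')(4, Function('Y')(3, -5))), Add(-149, -146)) = Mul(Add(-6, Add(Mul(Rational(-1, 15), 4), Mul(Rational(-1, 15), Add(3, -5)))), Add(-149, -146)) = Mul(Add(-6, Add(Rational(-4, 15), Mul(Rational(-1, 15), -2))), -295) = Mul(Add(-6, Add(Rational(-4, 15), Rational(2, 15))), -295) = Mul(Add(-6, Rational(-2, 15)), -295) = Mul(Rational(-92, 15), -295) = Rational(5428, 3)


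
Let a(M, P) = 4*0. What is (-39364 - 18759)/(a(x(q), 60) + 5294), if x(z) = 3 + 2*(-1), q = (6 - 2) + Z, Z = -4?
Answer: -58123/5294 ≈ -10.979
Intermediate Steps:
q = 0 (q = (6 - 2) - 4 = 4 - 4 = 0)
x(z) = 1 (x(z) = 3 - 2 = 1)
a(M, P) = 0
(-39364 - 18759)/(a(x(q), 60) + 5294) = (-39364 - 18759)/(0 + 5294) = -58123/5294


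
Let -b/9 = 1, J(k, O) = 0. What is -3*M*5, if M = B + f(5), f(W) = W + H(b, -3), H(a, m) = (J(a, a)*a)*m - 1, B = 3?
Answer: -105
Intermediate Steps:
b = -9 (b = -9*1 = -9)
H(a, m) = -1 (H(a, m) = (0*a)*m - 1 = 0*m - 1 = 0 - 1 = -1)
f(W) = -1 + W (f(W) = W - 1 = -1 + W)
M = 7 (M = 3 + (-1 + 5) = 3 + 4 = 7)
-3*M*5 = -3*7*5 = -21*5 = -105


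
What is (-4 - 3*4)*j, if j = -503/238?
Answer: 4024/119 ≈ 33.815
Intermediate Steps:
j = -503/238 (j = -503*1/238 = -503/238 ≈ -2.1134)
(-4 - 3*4)*j = (-4 - 3*4)*(-503/238) = (-4 - 12)*(-503/238) = -16*(-503/238) = 4024/119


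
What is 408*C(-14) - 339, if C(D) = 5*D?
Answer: -28899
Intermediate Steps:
408*C(-14) - 339 = 408*(5*(-14)) - 339 = 408*(-70) - 339 = -28560 - 339 = -28899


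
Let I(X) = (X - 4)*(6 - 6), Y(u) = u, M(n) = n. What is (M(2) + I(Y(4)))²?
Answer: 4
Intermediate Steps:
I(X) = 0 (I(X) = (-4 + X)*0 = 0)
(M(2) + I(Y(4)))² = (2 + 0)² = 2² = 4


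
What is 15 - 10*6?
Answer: -45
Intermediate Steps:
15 - 10*6 = 15 - 60 = -45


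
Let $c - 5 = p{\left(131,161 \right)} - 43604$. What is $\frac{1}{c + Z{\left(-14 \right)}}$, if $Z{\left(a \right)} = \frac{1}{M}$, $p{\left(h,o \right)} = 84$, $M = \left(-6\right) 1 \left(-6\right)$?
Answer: $- \frac{36}{1566539} \approx -2.2981 \cdot 10^{-5}$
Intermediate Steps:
$M = 36$ ($M = \left(-6\right) \left(-6\right) = 36$)
$Z{\left(a \right)} = \frac{1}{36}$
$c = -43515$ ($c = 5 + \left(84 - 43604\right) = 5 - 43520 = -43515$)
$\frac{1}{c + Z{\left(-14 \right)}} = \frac{1}{-43515 + \frac{1}{36}} = \frac{1}{- \frac{1566539}{36}} = - \frac{36}{1566539}$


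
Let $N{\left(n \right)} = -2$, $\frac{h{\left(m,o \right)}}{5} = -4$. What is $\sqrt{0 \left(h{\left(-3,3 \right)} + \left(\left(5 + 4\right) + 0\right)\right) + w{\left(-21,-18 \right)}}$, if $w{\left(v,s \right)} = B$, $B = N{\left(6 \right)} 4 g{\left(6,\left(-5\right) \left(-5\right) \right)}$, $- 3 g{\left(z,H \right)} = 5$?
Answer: $\frac{2 \sqrt{30}}{3} \approx 3.6515$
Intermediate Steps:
$h{\left(m,o \right)} = -20$ ($h{\left(m,o \right)} = 5 \left(-4\right) = -20$)
$g{\left(z,H \right)} = - \frac{5}{3}$ ($g{\left(z,H \right)} = \left(- \frac{1}{3}\right) 5 = - \frac{5}{3}$)
$B = \frac{40}{3}$ ($B = \left(-2\right) 4 \left(- \frac{5}{3}\right) = \left(-8\right) \left(- \frac{5}{3}\right) = \frac{40}{3} \approx 13.333$)
$w{\left(v,s \right)} = \frac{40}{3}$
$\sqrt{0 \left(h{\left(-3,3 \right)} + \left(\left(5 + 4\right) + 0\right)\right) + w{\left(-21,-18 \right)}} = \sqrt{0 \left(-20 + \left(\left(5 + 4\right) + 0\right)\right) + \frac{40}{3}} = \sqrt{0 \left(-20 + \left(9 + 0\right)\right) + \frac{40}{3}} = \sqrt{0 \left(-20 + 9\right) + \frac{40}{3}} = \sqrt{0 \left(-11\right) + \frac{40}{3}} = \sqrt{0 + \frac{40}{3}} = \sqrt{\frac{40}{3}} = \frac{2 \sqrt{30}}{3}$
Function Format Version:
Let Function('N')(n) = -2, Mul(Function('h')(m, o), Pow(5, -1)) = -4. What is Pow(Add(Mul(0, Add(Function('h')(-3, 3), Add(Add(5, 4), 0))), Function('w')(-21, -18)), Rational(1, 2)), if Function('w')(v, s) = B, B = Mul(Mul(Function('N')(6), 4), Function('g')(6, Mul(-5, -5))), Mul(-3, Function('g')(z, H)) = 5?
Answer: Mul(Rational(2, 3), Pow(30, Rational(1, 2))) ≈ 3.6515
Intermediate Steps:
Function('h')(m, o) = -20 (Function('h')(m, o) = Mul(5, -4) = -20)
Function('g')(z, H) = Rational(-5, 3) (Function('g')(z, H) = Mul(Rational(-1, 3), 5) = Rational(-5, 3))
B = Rational(40, 3) (B = Mul(Mul(-2, 4), Rational(-5, 3)) = Mul(-8, Rational(-5, 3)) = Rational(40, 3) ≈ 13.333)
Function('w')(v, s) = Rational(40, 3)
Pow(Add(Mul(0, Add(Function('h')(-3, 3), Add(Add(5, 4), 0))), Function('w')(-21, -18)), Rational(1, 2)) = Pow(Add(Mul(0, Add(-20, Add(Add(5, 4), 0))), Rational(40, 3)), Rational(1, 2)) = Pow(Add(Mul(0, Add(-20, Add(9, 0))), Rational(40, 3)), Rational(1, 2)) = Pow(Add(Mul(0, Add(-20, 9)), Rational(40, 3)), Rational(1, 2)) = Pow(Add(Mul(0, -11), Rational(40, 3)), Rational(1, 2)) = Pow(Add(0, Rational(40, 3)), Rational(1, 2)) = Pow(Rational(40, 3), Rational(1, 2)) = Mul(Rational(2, 3), Pow(30, Rational(1, 2)))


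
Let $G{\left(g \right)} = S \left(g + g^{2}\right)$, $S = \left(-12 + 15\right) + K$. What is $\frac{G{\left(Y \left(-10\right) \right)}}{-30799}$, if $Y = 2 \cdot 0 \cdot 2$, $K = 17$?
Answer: $0$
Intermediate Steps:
$S = 20$ ($S = \left(-12 + 15\right) + 17 = 3 + 17 = 20$)
$Y = 0$ ($Y = 0 \cdot 2 = 0$)
$G{\left(g \right)} = 20 g + 20 g^{2}$ ($G{\left(g \right)} = 20 \left(g + g^{2}\right) = 20 g + 20 g^{2}$)
$\frac{G{\left(Y \left(-10\right) \right)}}{-30799} = \frac{20 \cdot 0 \left(-10\right) \left(1 + 0 \left(-10\right)\right)}{-30799} = 20 \cdot 0 \left(1 + 0\right) \left(- \frac{1}{30799}\right) = 20 \cdot 0 \cdot 1 \left(- \frac{1}{30799}\right) = 0 \left(- \frac{1}{30799}\right) = 0$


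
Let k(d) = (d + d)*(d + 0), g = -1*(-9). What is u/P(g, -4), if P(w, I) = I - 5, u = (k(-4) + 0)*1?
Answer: -32/9 ≈ -3.5556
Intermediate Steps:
g = 9
k(d) = 2*d**2 (k(d) = (2*d)*d = 2*d**2)
u = 32 (u = (2*(-4)**2 + 0)*1 = (2*16 + 0)*1 = (32 + 0)*1 = 32*1 = 32)
P(w, I) = -5 + I
u/P(g, -4) = 32/(-5 - 4) = 32/(-9) = -1/9*32 = -32/9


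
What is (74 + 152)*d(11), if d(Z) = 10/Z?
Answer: 2260/11 ≈ 205.45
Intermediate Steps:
(74 + 152)*d(11) = (74 + 152)*(10/11) = 226*(10*(1/11)) = 226*(10/11) = 2260/11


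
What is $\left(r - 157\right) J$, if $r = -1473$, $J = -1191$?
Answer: $1941330$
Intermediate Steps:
$\left(r - 157\right) J = \left(-1473 - 157\right) \left(-1191\right) = \left(-1630\right) \left(-1191\right) = 1941330$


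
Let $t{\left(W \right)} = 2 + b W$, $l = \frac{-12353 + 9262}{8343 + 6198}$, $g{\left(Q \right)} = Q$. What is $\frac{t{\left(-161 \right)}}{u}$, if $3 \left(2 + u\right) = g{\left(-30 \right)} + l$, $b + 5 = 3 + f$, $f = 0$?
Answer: $- \frac{14133852}{526567} \approx -26.841$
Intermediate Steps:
$b = -2$ ($b = -5 + \left(3 + 0\right) = -5 + 3 = -2$)
$l = - \frac{3091}{14541} \approx -0.21257$
$t{\left(W \right)} = 2 - 2 W$
$u = - \frac{526567}{43623}$ ($u = -2 + \frac{-30 - \frac{3091}{14541}}{3} = -2 + \frac{1}{3} \left(- \frac{439321}{14541}\right) = -2 - \frac{439321}{43623} = - \frac{526567}{43623} \approx -12.071$)
$\frac{t{\left(-161 \right)}}{u} = \frac{2 - -322}{- \frac{526567}{43623}} = \left(2 + 322\right) \left(- \frac{43623}{526567}\right) = 324 \left(- \frac{43623}{526567}\right) = - \frac{14133852}{526567}$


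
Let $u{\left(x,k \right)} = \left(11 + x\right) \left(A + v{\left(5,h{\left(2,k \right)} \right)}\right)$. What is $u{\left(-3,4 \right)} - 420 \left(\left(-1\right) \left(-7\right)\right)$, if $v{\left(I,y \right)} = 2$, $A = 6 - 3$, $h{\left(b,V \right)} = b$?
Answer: $-2900$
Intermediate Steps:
$A = 3$
$u{\left(x,k \right)} = 55 + 5 x$ ($u{\left(x,k \right)} = \left(11 + x\right) \left(3 + 2\right) = \left(11 + x\right) 5 = 55 + 5 x$)
$u{\left(-3,4 \right)} - 420 \left(\left(-1\right) \left(-7\right)\right) = \left(55 + 5 \left(-3\right)\right) - 420 \left(\left(-1\right) \left(-7\right)\right) = \left(55 - 15\right) - 2940 = 40 - 2940 = -2900$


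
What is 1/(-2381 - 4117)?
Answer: -1/6498 ≈ -0.00015389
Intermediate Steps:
1/(-2381 - 4117) = 1/(-6498) = -1/6498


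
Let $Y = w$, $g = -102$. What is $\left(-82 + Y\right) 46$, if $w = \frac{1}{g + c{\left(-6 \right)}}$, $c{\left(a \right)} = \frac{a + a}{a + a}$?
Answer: $- \frac{381018}{101} \approx -3772.5$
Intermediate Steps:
$c{\left(a \right)} = 1$ ($c{\left(a \right)} = \frac{2 a}{2 a} = 2 a \frac{1}{2 a} = 1$)
$w = - \frac{1}{101}$ ($w = \frac{1}{-102 + 1} = \frac{1}{-101} = - \frac{1}{101} \approx -0.009901$)
$Y = - \frac{1}{101} \approx -0.009901$
$\left(-82 + Y\right) 46 = \left(-82 - \frac{1}{101}\right) 46 = \left(- \frac{8283}{101}\right) 46 = - \frac{381018}{101}$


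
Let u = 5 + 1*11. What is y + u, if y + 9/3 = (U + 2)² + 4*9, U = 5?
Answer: 98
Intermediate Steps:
y = 82 (y = -3 + ((5 + 2)² + 4*9) = -3 + (7² + 36) = -3 + (49 + 36) = -3 + 85 = 82)
u = 16 (u = 5 + 11 = 16)
y + u = 82 + 16 = 98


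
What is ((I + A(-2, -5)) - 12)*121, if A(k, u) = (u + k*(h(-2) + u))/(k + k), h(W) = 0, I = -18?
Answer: -15125/4 ≈ -3781.3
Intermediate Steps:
A(k, u) = (u + k*u)/(2*k) (A(k, u) = (u + k*(0 + u))/(k + k) = (u + k*u)/((2*k)) = (u + k*u)*(1/(2*k)) = (u + k*u)/(2*k))
((I + A(-2, -5)) - 12)*121 = ((-18 + (½)*(-5)*(1 - 2)/(-2)) - 12)*121 = ((-18 + (½)*(-5)*(-½)*(-1)) - 12)*121 = ((-18 - 5/4) - 12)*121 = (-77/4 - 12)*121 = -125/4*121 = -15125/4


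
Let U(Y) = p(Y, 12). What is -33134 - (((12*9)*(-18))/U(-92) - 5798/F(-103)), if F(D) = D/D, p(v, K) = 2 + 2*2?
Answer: -27012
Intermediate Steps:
p(v, K) = 6 (p(v, K) = 2 + 4 = 6)
U(Y) = 6
F(D) = 1
-33134 - (((12*9)*(-18))/U(-92) - 5798/F(-103)) = -33134 - (((12*9)*(-18))/6 - 5798/1) = -33134 - ((108*(-18))*(1/6) - 5798*1) = -33134 - (-1944*1/6 - 5798) = -33134 - (-324 - 5798) = -33134 - 1*(-6122) = -33134 + 6122 = -27012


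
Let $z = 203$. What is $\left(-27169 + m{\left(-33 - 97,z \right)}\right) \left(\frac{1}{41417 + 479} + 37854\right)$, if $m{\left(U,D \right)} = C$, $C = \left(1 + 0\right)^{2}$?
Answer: $- \frac{5385822304260}{5237} \approx -1.0284 \cdot 10^{9}$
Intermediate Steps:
$C = 1$ ($C = 1^{2} = 1$)
$m{\left(U,D \right)} = 1$
$\left(-27169 + m{\left(-33 - 97,z \right)}\right) \left(\frac{1}{41417 + 479} + 37854\right) = \left(-27169 + 1\right) \left(\frac{1}{41417 + 479} + 37854\right) = - 27168 \left(\frac{1}{41896} + 37854\right) = \left(-27168\right) \frac{1585931185}{41896} = - \frac{5385822304260}{5237}$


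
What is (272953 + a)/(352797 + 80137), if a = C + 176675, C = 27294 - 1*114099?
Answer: 362823/432934 ≈ 0.83806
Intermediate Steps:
C = -86805 (C = 27294 - 114099 = -86805)
a = 89870 (a = -86805 + 176675 = 89870)
(272953 + a)/(352797 + 80137) = (272953 + 89870)/(352797 + 80137) = 362823/432934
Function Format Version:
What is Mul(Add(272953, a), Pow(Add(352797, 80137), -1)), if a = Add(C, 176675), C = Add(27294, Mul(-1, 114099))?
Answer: Rational(362823, 432934) ≈ 0.83806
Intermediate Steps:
C = -86805 (C = Add(27294, -114099) = -86805)
a = 89870 (a = Add(-86805, 176675) = 89870)
Mul(Add(272953, a), Pow(Add(352797, 80137), -1)) = Mul(Add(272953, 89870), Pow(Add(352797, 80137), -1)) = Mul(362823, Pow(432934, -1)) = Mul(362823, Rational(1, 432934)) = Rational(362823, 432934)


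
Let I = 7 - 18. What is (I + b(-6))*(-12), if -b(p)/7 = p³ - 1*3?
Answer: -18264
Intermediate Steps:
I = -11
b(p) = 21 - 7*p³ (b(p) = -7*(p³ - 1*3) = -7*(p³ - 3) = -7*(-3 + p³) = 21 - 7*p³)
(I + b(-6))*(-12) = (-11 + (21 - 7*(-6)³))*(-12) = (-11 + (21 - 7*(-216)))*(-12) = (-11 + (21 + 1512))*(-12) = (-11 + 1533)*(-12) = 1522*(-12) = -18264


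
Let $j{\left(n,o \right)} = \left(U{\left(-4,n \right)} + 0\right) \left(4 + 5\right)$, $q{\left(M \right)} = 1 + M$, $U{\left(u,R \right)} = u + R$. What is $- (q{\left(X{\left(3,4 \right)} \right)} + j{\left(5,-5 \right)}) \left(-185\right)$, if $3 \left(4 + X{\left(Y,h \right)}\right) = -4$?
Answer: $\frac{2590}{3} \approx 863.33$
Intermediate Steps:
$X{\left(Y,h \right)} = - \frac{16}{3}$ ($X{\left(Y,h \right)} = -4 + \frac{1}{3} \left(-4\right) = -4 - \frac{4}{3} = - \frac{16}{3}$)
$U{\left(u,R \right)} = R + u$
$j{\left(n,o \right)} = -36 + 9 n$ ($j{\left(n,o \right)} = \left(\left(n - 4\right) + 0\right) \left(4 + 5\right) = \left(\left(-4 + n\right) + 0\right) 9 = \left(-4 + n\right) 9 = -36 + 9 n$)
$- (q{\left(X{\left(3,4 \right)} \right)} + j{\left(5,-5 \right)}) \left(-185\right) = - (\left(1 - \frac{16}{3}\right) + \left(-36 + 9 \cdot 5\right)) \left(-185\right) = - (- \frac{13}{3} + \left(-36 + 45\right)) \left(-185\right) = - (- \frac{13}{3} + 9) \left(-185\right) = \left(-1\right) \frac{14}{3} \left(-185\right) = \left(- \frac{14}{3}\right) \left(-185\right) = \frac{2590}{3}$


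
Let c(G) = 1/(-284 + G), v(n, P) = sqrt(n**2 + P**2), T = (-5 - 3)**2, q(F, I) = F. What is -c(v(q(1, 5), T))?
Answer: 284/76559 + sqrt(4097)/76559 ≈ 0.0045456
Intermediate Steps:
T = 64 (T = (-8)**2 = 64)
v(n, P) = sqrt(P**2 + n**2)
-c(v(q(1, 5), T)) = -1/(-284 + sqrt(64**2 + 1**2)) = -1/(-284 + sqrt(4096 + 1)) = -1/(-284 + sqrt(4097))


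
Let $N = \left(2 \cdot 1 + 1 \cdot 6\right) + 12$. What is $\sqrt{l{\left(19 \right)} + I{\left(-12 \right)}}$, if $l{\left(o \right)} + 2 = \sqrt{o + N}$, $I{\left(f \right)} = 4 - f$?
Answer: $\sqrt{14 + \sqrt{39}} \approx 4.4994$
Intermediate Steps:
$N = 20$ ($N = \left(2 + 6\right) + 12 = 8 + 12 = 20$)
$l{\left(o \right)} = -2 + \sqrt{20 + o}$ ($l{\left(o \right)} = -2 + \sqrt{o + 20} = -2 + \sqrt{20 + o}$)
$\sqrt{l{\left(19 \right)} + I{\left(-12 \right)}} = \sqrt{\left(-2 + \sqrt{20 + 19}\right) + \left(4 - -12\right)} = \sqrt{\left(-2 + \sqrt{39}\right) + \left(4 + 12\right)} = \sqrt{\left(-2 + \sqrt{39}\right) + 16} = \sqrt{14 + \sqrt{39}}$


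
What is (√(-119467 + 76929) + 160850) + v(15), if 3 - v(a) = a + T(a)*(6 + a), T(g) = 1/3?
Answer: 160831 + I*√42538 ≈ 1.6083e+5 + 206.25*I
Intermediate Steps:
T(g) = ⅓
v(a) = 1 - 4*a/3 (v(a) = 3 - (a + (6 + a)/3) = 3 - (a + (2 + a/3)) = 3 - (2 + 4*a/3) = 3 + (-2 - 4*a/3) = 1 - 4*a/3)
(√(-119467 + 76929) + 160850) + v(15) = (√(-119467 + 76929) + 160850) + (1 - 4/3*15) = (√(-42538) + 160850) + (1 - 20) = (I*√42538 + 160850) - 19 = (160850 + I*√42538) - 19 = 160831 + I*√42538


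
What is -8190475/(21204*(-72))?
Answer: 8190475/1526688 ≈ 5.3649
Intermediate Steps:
-8190475/(21204*(-72)) = -8190475/(-1526688) = -8190475*(-1/1526688) = 8190475/1526688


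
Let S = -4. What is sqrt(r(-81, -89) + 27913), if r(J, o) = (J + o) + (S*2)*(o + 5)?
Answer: sqrt(28415) ≈ 168.57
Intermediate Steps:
r(J, o) = -40 + J - 7*o (r(J, o) = (J + o) + (-4*2)*(o + 5) = (J + o) - 8*(5 + o) = (J + o) + (-40 - 8*o) = -40 + J - 7*o)
sqrt(r(-81, -89) + 27913) = sqrt((-40 - 81 - 7*(-89)) + 27913) = sqrt((-40 - 81 + 623) + 27913) = sqrt(502 + 27913) = sqrt(28415)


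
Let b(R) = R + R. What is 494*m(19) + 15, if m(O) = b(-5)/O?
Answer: -245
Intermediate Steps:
b(R) = 2*R
m(O) = -10/O (m(O) = (2*(-5))/O = -10/O)
494*m(19) + 15 = 494*(-10/19) + 15 = -260 + 15 = -245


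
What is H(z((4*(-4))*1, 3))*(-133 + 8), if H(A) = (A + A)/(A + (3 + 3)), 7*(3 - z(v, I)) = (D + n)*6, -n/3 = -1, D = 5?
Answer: 450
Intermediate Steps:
n = 3 (n = -3*(-1) = 3)
z(v, I) = -27/7 (z(v, I) = 3 - (5 + 3)*6/7 = 3 - 8*6/7 = 3 - 1/7*48 = 3 - 48/7 = -27/7)
H(A) = 2*A/(6 + A) (H(A) = (2*A)/(A + 6) = (2*A)/(6 + A) = 2*A/(6 + A))
H(z((4*(-4))*1, 3))*(-133 + 8) = (2*(-27/7)/(6 - 27/7))*(-133 + 8) = (2*(-27/7)/(15/7))*(-125) = (2*(-27/7)*(7/15))*(-125) = -18/5*(-125) = 450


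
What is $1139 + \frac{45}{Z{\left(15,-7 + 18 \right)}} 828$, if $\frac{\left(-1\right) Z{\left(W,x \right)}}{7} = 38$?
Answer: $\frac{132857}{133} \approx 998.92$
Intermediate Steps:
$Z{\left(W,x \right)} = -266$ ($Z{\left(W,x \right)} = \left(-7\right) 38 = -266$)
$1139 + \frac{45}{Z{\left(15,-7 + 18 \right)}} 828 = 1139 + \frac{45}{-266} \cdot 828 = 1139 + 45 \left(- \frac{1}{266}\right) 828 = 1139 - \frac{18630}{133} = \frac{132857}{133}$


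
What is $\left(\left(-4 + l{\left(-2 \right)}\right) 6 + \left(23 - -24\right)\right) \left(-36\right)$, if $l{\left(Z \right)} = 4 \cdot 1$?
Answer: $-1692$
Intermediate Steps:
$l{\left(Z \right)} = 4$
$\left(\left(-4 + l{\left(-2 \right)}\right) 6 + \left(23 - -24\right)\right) \left(-36\right) = \left(\left(-4 + 4\right) 6 + \left(23 - -24\right)\right) \left(-36\right) = \left(0 \cdot 6 + \left(23 + 24\right)\right) \left(-36\right) = \left(0 + 47\right) \left(-36\right) = 47 \left(-36\right) = -1692$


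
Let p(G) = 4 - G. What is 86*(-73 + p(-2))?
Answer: -5762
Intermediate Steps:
86*(-73 + p(-2)) = 86*(-73 + (4 - 1*(-2))) = 86*(-73 + (4 + 2)) = 86*(-73 + 6) = 86*(-67) = -5762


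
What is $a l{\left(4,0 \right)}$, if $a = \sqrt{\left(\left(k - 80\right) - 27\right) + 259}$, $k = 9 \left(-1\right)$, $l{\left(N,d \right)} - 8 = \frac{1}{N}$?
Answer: $\frac{33 \sqrt{143}}{4} \approx 98.656$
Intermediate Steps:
$l{\left(N,d \right)} = 8 + \frac{1}{N}$
$k = -9$
$a = \sqrt{143}$ ($a = \sqrt{\left(\left(-9 - 80\right) - 27\right) + 259} = \sqrt{\left(-89 - 27\right) + 259} = \sqrt{-116 + 259} = \sqrt{143} \approx 11.958$)
$a l{\left(4,0 \right)} = \sqrt{143} \left(8 + \frac{1}{4}\right) = \sqrt{143} \cdot \frac{33}{4} = \frac{33 \sqrt{143}}{4}$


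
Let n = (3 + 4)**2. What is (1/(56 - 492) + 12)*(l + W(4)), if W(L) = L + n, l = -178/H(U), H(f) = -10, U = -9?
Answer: 925887/1090 ≈ 849.44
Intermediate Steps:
l = 89/5 (l = -178/(-10) = -178*(-1/10) = 89/5 ≈ 17.800)
n = 49 (n = 7**2 = 49)
W(L) = 49 + L (W(L) = L + 49 = 49 + L)
(1/(56 - 492) + 12)*(l + W(4)) = (1/(56 - 492) + 12)*(89/5 + (49 + 4)) = (1/(-436) + 12)*(89/5 + 53) = (-1/436 + 12)*(354/5) = (5231/436)*(354/5) = 925887/1090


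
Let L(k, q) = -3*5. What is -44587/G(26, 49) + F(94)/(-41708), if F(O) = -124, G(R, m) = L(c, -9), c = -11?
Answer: 464909114/156405 ≈ 2972.5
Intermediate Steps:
L(k, q) = -15
G(R, m) = -15
-44587/G(26, 49) + F(94)/(-41708) = -44587/(-15) - 124/(-41708) = -44587*(-1/15) - 124*(-1/41708) = 44587/15 + 31/10427 = 464909114/156405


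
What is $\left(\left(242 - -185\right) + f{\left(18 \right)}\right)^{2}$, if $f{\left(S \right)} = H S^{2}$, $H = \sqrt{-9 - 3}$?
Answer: $-1077383 + 553392 i \sqrt{3} \approx -1.0774 \cdot 10^{6} + 9.585 \cdot 10^{5} i$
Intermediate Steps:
$H = 2 i \sqrt{3}$ ($H = \sqrt{-12} = 2 i \sqrt{3} \approx 3.4641 i$)
$f{\left(S \right)} = 2 i \sqrt{3} S^{2}$
$\left(\left(242 - -185\right) + f{\left(18 \right)}\right)^{2} = \left(\left(242 - -185\right) + 2 i \sqrt{3} \cdot 18^{2}\right)^{2} = \left(\left(242 + 185\right) + 2 i \sqrt{3} \cdot 324\right)^{2} = \left(427 + 648 i \sqrt{3}\right)^{2}$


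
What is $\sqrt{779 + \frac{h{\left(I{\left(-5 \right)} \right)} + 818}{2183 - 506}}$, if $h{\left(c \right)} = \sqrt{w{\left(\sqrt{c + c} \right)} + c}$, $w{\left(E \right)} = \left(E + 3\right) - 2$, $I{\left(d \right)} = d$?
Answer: $\frac{\sqrt{2192176077 + 1677 \sqrt{-4 + i \sqrt{10}}}}{1677} \approx 27.919 + 2.2778 \cdot 10^{-5} i$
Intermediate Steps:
$w{\left(E \right)} = 1 + E$ ($w{\left(E \right)} = \left(3 + E\right) - 2 = 1 + E$)
$h{\left(c \right)} = \sqrt{1 + c + \sqrt{2} \sqrt{c}}$ ($h{\left(c \right)} = \sqrt{\left(1 + \sqrt{c + c}\right) + c} = \sqrt{\left(1 + \sqrt{2 c}\right) + c} = \sqrt{\left(1 + \sqrt{2} \sqrt{c}\right) + c} = \sqrt{1 + c + \sqrt{2} \sqrt{c}}$)
$\sqrt{779 + \frac{h{\left(I{\left(-5 \right)} \right)} + 818}{2183 - 506}} = \sqrt{779 + \frac{\sqrt{1 - 5 + \sqrt{2} \sqrt{-5}} + 818}{2183 - 506}} = \sqrt{779 + \frac{\sqrt{1 - 5 + \sqrt{2} i \sqrt{5}} + 818}{1677}} = \sqrt{779 + \left(\sqrt{1 - 5 + i \sqrt{10}} + 818\right) \frac{1}{1677}} = \sqrt{779 + \left(\sqrt{-4 + i \sqrt{10}} + 818\right) \frac{1}{1677}} = \sqrt{779 + \left(818 + \sqrt{-4 + i \sqrt{10}}\right) \frac{1}{1677}} = \sqrt{779 + \left(\frac{818}{1677} + \frac{\sqrt{-4 + i \sqrt{10}}}{1677}\right)} = \sqrt{\frac{1307201}{1677} + \frac{\sqrt{-4 + i \sqrt{10}}}{1677}}$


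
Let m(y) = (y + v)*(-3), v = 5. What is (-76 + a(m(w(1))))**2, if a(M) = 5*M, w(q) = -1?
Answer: 18496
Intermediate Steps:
m(y) = -15 - 3*y (m(y) = (y + 5)*(-3) = (5 + y)*(-3) = -15 - 3*y)
(-76 + a(m(w(1))))**2 = (-76 + 5*(-15 - 3*(-1)))**2 = (-76 + 5*(-15 + 3))**2 = (-76 + 5*(-12))**2 = (-76 - 60)**2 = (-136)**2 = 18496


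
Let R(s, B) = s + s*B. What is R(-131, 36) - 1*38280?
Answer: -43127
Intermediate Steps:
R(s, B) = s + B*s
R(-131, 36) - 1*38280 = -131*(1 + 36) - 1*38280 = -131*37 - 38280 = -4847 - 38280 = -43127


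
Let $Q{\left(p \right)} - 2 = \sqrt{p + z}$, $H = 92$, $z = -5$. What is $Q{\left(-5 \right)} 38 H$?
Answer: $6992 + 3496 i \sqrt{10} \approx 6992.0 + 11055.0 i$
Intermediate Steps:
$Q{\left(p \right)} = 2 + \sqrt{-5 + p}$ ($Q{\left(p \right)} = 2 + \sqrt{p - 5} = 2 + \sqrt{-5 + p}$)
$Q{\left(-5 \right)} 38 H = \left(2 + \sqrt{-5 - 5}\right) 38 \cdot 92 = \left(2 + \sqrt{-10}\right) 38 \cdot 92 = \left(2 + i \sqrt{10}\right) 38 \cdot 92 = \left(76 + 38 i \sqrt{10}\right) 92 = 6992 + 3496 i \sqrt{10}$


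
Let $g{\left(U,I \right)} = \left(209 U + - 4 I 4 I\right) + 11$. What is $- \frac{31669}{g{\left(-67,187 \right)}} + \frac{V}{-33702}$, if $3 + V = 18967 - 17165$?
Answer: $\frac{1617697}{878543736} \approx 0.0018413$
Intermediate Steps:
$g{\left(U,I \right)} = 11 - 16 I^{2} + 209 U$ ($g{\left(U,I \right)} = \left(209 U + - 16 I I\right) + 11 = \left(209 U - 16 I^{2}\right) + 11 = \left(- 16 I^{2} + 209 U\right) + 11 = 11 - 16 I^{2} + 209 U$)
$V = 1799$ ($V = -3 + \left(18967 - 17165\right) = -3 + 1802 = 1799$)
$- \frac{31669}{g{\left(-67,187 \right)}} + \frac{V}{-33702} = - \frac{31669}{11 - 16 \cdot 187^{2} + 209 \left(-67\right)} + \frac{1799}{-33702} = - \frac{31669}{11 - 559504 - 14003} + 1799 \left(- \frac{1}{33702}\right) = - \frac{31669}{11 - 559504 - 14003} - \frac{1799}{33702} = - \frac{31669}{-573496} - \frac{1799}{33702} = \left(-31669\right) \left(- \frac{1}{573496}\right) - \frac{1799}{33702} = \frac{2879}{52136} - \frac{1799}{33702} = \frac{1617697}{878543736}$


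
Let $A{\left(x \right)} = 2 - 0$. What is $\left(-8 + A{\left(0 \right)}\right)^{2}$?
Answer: $36$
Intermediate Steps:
$A{\left(x \right)} = 2$ ($A{\left(x \right)} = 2 + 0 = 2$)
$\left(-8 + A{\left(0 \right)}\right)^{2} = \left(-8 + 2\right)^{2} = \left(-6\right)^{2} = 36$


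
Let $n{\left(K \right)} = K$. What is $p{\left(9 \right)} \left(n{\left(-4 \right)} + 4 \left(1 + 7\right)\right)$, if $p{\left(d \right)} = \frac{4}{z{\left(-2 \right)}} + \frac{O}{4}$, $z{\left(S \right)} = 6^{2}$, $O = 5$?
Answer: $\frac{343}{9} \approx 38.111$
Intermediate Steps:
$z{\left(S \right)} = 36$
$p{\left(d \right)} = \frac{49}{36}$ ($p{\left(d \right)} = \frac{4}{36} + \frac{5}{4} = 4 \cdot \frac{1}{36} + 5 \cdot \frac{1}{4} = \frac{1}{9} + \frac{5}{4} = \frac{49}{36}$)
$p{\left(9 \right)} \left(n{\left(-4 \right)} + 4 \left(1 + 7\right)\right) = \frac{49 \left(-4 + 4 \left(1 + 7\right)\right)}{36} = \frac{49 \left(-4 + 4 \cdot 8\right)}{36} = \frac{49 \left(-4 + 32\right)}{36} = \frac{49}{36} \cdot 28 = \frac{343}{9}$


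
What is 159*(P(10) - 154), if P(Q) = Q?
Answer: -22896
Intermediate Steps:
159*(P(10) - 154) = 159*(10 - 154) = 159*(-144) = -22896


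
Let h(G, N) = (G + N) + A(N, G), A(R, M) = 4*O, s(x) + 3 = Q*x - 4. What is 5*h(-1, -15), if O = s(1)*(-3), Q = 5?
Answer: 40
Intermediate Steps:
s(x) = -7 + 5*x (s(x) = -3 + (5*x - 4) = -3 + (-4 + 5*x) = -7 + 5*x)
O = 6 (O = (-7 + 5*1)*(-3) = (-7 + 5)*(-3) = -2*(-3) = 6)
A(R, M) = 24 (A(R, M) = 4*6 = 24)
h(G, N) = 24 + G + N (h(G, N) = (G + N) + 24 = 24 + G + N)
5*h(-1, -15) = 5*(24 - 1 - 15) = 5*8 = 40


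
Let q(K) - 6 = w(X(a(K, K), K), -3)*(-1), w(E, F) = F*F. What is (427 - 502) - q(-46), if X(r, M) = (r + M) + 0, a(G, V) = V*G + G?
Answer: -72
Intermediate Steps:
a(G, V) = G + G*V (a(G, V) = G*V + G = G + G*V)
X(r, M) = M + r (X(r, M) = (M + r) + 0 = M + r)
w(E, F) = F**2
q(K) = -3 (q(K) = 6 + (-3)**2*(-1) = 6 + 9*(-1) = 6 - 9 = -3)
(427 - 502) - q(-46) = (427 - 502) - 1*(-3) = -75 + 3 = -72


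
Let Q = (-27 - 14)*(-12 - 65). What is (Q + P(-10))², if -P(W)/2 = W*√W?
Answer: 9962649 + 126280*I*√10 ≈ 9.9627e+6 + 3.9933e+5*I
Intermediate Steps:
P(W) = -2*W^(3/2) (P(W) = -2*W*√W = -2*W^(3/2))
Q = 3157 (Q = -41*(-77) = 3157)
(Q + P(-10))² = (3157 - (-20)*I*√10)² = (3157 + 20*I*√10)²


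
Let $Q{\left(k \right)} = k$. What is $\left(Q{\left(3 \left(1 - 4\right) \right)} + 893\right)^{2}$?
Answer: $781456$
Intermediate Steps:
$\left(Q{\left(3 \left(1 - 4\right) \right)} + 893\right)^{2} = \left(3 \left(1 - 4\right) + 893\right)^{2} = \left(3 \left(-3\right) + 893\right)^{2} = \left(-9 + 893\right)^{2} = 884^{2} = 781456$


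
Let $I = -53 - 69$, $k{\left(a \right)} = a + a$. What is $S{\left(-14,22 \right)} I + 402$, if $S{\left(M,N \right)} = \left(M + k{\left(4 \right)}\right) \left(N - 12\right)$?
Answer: $7722$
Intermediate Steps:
$k{\left(a \right)} = 2 a$
$S{\left(M,N \right)} = \left(-12 + N\right) \left(8 + M\right)$ ($S{\left(M,N \right)} = \left(M + 2 \cdot 4\right) \left(N - 12\right) = \left(M + 8\right) \left(-12 + N\right) = \left(8 + M\right) \left(-12 + N\right) = \left(-12 + N\right) \left(8 + M\right)$)
$I = -122$
$S{\left(-14,22 \right)} I + 402 = \left(-96 - -168 + 8 \cdot 22 - 308\right) \left(-122\right) + 402 = \left(-96 + 168 + 176 - 308\right) \left(-122\right) + 402 = \left(-60\right) \left(-122\right) + 402 = 7320 + 402 = 7722$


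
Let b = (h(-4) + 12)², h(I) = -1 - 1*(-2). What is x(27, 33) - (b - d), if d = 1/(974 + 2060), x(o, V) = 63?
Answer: -321603/3034 ≈ -106.00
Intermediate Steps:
h(I) = 1 (h(I) = -1 + 2 = 1)
d = 1/3034 ≈ 0.00032960
b = 169 (b = (1 + 12)² = 13² = 169)
x(27, 33) - (b - d) = 63 - (169 - 1*1/3034) = 63 - (169 - 1/3034) = 63 - 1*512745/3034 = 63 - 512745/3034 = -321603/3034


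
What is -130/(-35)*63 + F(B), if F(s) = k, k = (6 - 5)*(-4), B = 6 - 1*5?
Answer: 230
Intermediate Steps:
B = 1 (B = 6 - 5 = 1)
k = -4 (k = 1*(-4) = -4)
F(s) = -4
-130/(-35)*63 + F(B) = -130/(-35)*63 - 4 = -130*(-1/35)*63 - 4 = (26/7)*63 - 4 = 234 - 4 = 230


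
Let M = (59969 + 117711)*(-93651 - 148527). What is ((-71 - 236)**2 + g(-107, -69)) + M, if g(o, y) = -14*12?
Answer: -43030092959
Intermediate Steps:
g(o, y) = -168
M = -43030187040 (M = 177680*(-242178) = -43030187040)
((-71 - 236)**2 + g(-107, -69)) + M = ((-71 - 236)**2 - 168) - 43030187040 = ((-307)**2 - 168) - 43030187040 = (94249 - 168) - 43030187040 = 94081 - 43030187040 = -43030092959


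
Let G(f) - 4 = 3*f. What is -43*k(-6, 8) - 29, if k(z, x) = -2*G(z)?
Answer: -1233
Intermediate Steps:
G(f) = 4 + 3*f
k(z, x) = -8 - 6*z (k(z, x) = -2*(4 + 3*z) = -8 - 6*z)
-43*k(-6, 8) - 29 = -43*(-8 - 6*(-6)) - 29 = -43*(-8 + 36) - 29 = -43*28 - 29 = -1204 - 29 = -1233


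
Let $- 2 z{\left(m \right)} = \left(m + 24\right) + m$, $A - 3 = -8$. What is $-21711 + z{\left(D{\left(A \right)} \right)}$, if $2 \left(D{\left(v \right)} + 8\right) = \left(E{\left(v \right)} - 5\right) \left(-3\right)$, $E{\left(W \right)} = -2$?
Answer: $- \frac{43451}{2} \approx -21726.0$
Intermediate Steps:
$A = -5$ ($A = 3 - 8 = -5$)
$D{\left(v \right)} = \frac{5}{2}$ ($D{\left(v \right)} = -8 + \frac{\left(-2 - 5\right) \left(-3\right)}{2} = -8 + \frac{\left(-7\right) \left(-3\right)}{2} = -8 + \frac{1}{2} \cdot 21 = -8 + \frac{21}{2} = \frac{5}{2}$)
$z{\left(m \right)} = -12 - m$ ($z{\left(m \right)} = - \frac{\left(m + 24\right) + m}{2} = - \frac{\left(24 + m\right) + m}{2} = - \frac{24 + 2 m}{2} = -12 - m$)
$-21711 + z{\left(D{\left(A \right)} \right)} = -21711 - \frac{29}{2} = - \frac{43451}{2}$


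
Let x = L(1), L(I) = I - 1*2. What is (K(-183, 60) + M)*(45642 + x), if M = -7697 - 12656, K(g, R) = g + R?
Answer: -934545116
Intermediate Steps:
K(g, R) = R + g
M = -20353
L(I) = -2 + I (L(I) = I - 2 = -2 + I)
x = -1 (x = -2 + 1 = -1)
(K(-183, 60) + M)*(45642 + x) = ((60 - 183) - 20353)*(45642 - 1) = (-123 - 20353)*45641 = -20476*45641 = -934545116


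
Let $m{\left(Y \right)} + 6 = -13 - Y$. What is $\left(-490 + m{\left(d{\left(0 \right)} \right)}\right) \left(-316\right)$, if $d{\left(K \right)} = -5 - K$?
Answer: $159264$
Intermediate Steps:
$m{\left(Y \right)} = -19 - Y$ ($m{\left(Y \right)} = -6 - \left(13 + Y\right) = -19 - Y$)
$\left(-490 + m{\left(d{\left(0 \right)} \right)}\right) \left(-316\right) = \left(-490 - \left(14 + 0\right)\right) \left(-316\right) = \left(-490 - 14\right) \left(-316\right) = \left(-504\right) \left(-316\right) = 159264$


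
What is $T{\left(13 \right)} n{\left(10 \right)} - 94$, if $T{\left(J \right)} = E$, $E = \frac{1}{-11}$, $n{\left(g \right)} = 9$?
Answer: $- \frac{1043}{11} \approx -94.818$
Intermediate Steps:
$E = - \frac{1}{11} \approx -0.090909$
$T{\left(J \right)} = - \frac{1}{11}$
$T{\left(13 \right)} n{\left(10 \right)} - 94 = \left(- \frac{1}{11}\right) 9 - 94 = - \frac{9}{11} - 94 = - \frac{1043}{11}$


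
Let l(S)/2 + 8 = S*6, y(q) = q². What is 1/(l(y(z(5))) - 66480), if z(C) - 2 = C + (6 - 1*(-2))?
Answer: -1/63796 ≈ -1.5675e-5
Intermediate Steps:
z(C) = 10 + C (z(C) = 2 + (C + (6 - 1*(-2))) = 2 + (C + (6 + 2)) = 2 + (C + 8) = 2 + (8 + C) = 10 + C)
l(S) = -16 + 12*S (l(S) = -16 + 2*(S*6) = -16 + 2*(6*S) = -16 + 12*S)
1/(l(y(z(5))) - 66480) = 1/((-16 + 12*(10 + 5)²) - 66480) = 1/((-16 + 12*15²) - 66480) = 1/((-16 + 12*225) - 66480) = 1/((-16 + 2700) - 66480) = 1/(2684 - 66480) = 1/(-63796) = -1/63796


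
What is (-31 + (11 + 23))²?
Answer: 9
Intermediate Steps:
(-31 + (11 + 23))² = (-31 + 34)² = 3² = 9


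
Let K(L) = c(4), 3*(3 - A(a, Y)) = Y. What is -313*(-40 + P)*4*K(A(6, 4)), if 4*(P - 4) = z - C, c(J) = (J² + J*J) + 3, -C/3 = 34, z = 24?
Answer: 197190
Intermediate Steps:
C = -102 (C = -3*34 = -102)
c(J) = 3 + 2*J² (c(J) = (J² + J²) + 3 = 2*J² + 3 = 3 + 2*J²)
P = 71/2 (P = 4 + (24 - 1*(-102))/4 = 4 + (24 + 102)/4 = 4 + (¼)*126 = 4 + 63/2 = 71/2 ≈ 35.500)
A(a, Y) = 3 - Y/3
K(L) = 35 (K(L) = 3 + 2*4² = 3 + 2*16 = 3 + 32 = 35)
-313*(-40 + P)*4*K(A(6, 4)) = -313*(-40 + 71/2)*4*35 = -(-2817)*140/2 = -313*(-630) = 197190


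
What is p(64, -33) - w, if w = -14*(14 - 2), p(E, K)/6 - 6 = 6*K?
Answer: -984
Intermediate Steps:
p(E, K) = 36 + 36*K (p(E, K) = 36 + 6*(6*K) = 36 + 36*K)
w = -168 (w = -14*12 = -168)
p(64, -33) - w = (36 + 36*(-33)) - 1*(-168) = (36 - 1188) + 168 = -1152 + 168 = -984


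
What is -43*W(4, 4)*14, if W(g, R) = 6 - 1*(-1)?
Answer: -4214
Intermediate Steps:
W(g, R) = 7 (W(g, R) = 6 + 1 = 7)
-43*W(4, 4)*14 = -43*7*14 = -301*14 = -1*4214 = -4214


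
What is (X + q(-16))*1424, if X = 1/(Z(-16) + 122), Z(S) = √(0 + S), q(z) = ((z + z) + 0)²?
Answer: 5431749032/3725 - 1424*I/3725 ≈ 1.4582e+6 - 0.38228*I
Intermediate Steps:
q(z) = 4*z² (q(z) = (2*z + 0)² = (2*z)² = 4*z²)
Z(S) = √S
X = (122 - 4*I)/14900 (X = 1/(√(-16) + 122) = 1/(4*I + 122) = 1/(122 + 4*I) = (122 - 4*I)/14900 ≈ 0.0081879 - 0.00026846*I)
(X + q(-16))*1424 = ((61/7450 - I/3725) + 4*(-16)²)*1424 = ((61/7450 - I/3725) + 4*256)*1424 = ((61/7450 - I/3725) + 1024)*1424 = (7628861/7450 - I/3725)*1424 = 5431749032/3725 - 1424*I/3725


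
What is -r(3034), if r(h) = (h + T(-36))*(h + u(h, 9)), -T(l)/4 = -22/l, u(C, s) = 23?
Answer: -27802396/3 ≈ -9.2675e+6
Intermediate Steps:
T(l) = 88/l (T(l) = -(-88)/l = 88/l)
r(h) = (23 + h)*(-22/9 + h) (r(h) = (h + 88/(-36))*(h + 23) = (h + 88*(-1/36))*(23 + h) = (h - 22/9)*(23 + h) = (-22/9 + h)*(23 + h) = (23 + h)*(-22/9 + h))
-r(3034) = -(-506/9 + 3034² + (185/9)*3034) = -(-506/9 + 9205156 + 561290/9) = -1*27802396/3 = -27802396/3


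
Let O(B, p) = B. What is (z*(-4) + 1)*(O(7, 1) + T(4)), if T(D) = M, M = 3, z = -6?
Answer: 250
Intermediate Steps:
T(D) = 3
(z*(-4) + 1)*(O(7, 1) + T(4)) = (-6*(-4) + 1)*(7 + 3) = (24 + 1)*10 = 25*10 = 250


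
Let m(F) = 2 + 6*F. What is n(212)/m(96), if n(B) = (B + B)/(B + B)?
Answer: 1/578 ≈ 0.0017301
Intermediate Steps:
n(B) = 1 (n(B) = (2*B)/((2*B)) = (2*B)*(1/(2*B)) = 1)
n(212)/m(96) = 1/(2 + 6*96) = 1/(2 + 576) = 1/578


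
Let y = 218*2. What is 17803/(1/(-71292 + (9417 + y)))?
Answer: -1093798517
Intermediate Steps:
y = 436
17803/(1/(-71292 + (9417 + y))) = 17803/(1/(-71292 + (9417 + 436))) = 17803/(1/(-71292 + 9853)) = 17803/(1/(-61439)) = 17803/(-1/61439) = 17803*(-61439) = -1093798517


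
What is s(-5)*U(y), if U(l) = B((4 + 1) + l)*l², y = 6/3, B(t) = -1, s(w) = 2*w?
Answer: 40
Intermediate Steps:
y = 2 (y = 6*(⅓) = 2)
U(l) = -l²
s(-5)*U(y) = (2*(-5))*(-1*2²) = -(-10)*4 = -10*(-4) = 40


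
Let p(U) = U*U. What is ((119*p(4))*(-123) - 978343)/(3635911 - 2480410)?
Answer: -1212535/1155501 ≈ -1.0494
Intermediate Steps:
p(U) = U²
((119*p(4))*(-123) - 978343)/(3635911 - 2480410) = ((119*4²)*(-123) - 978343)/(3635911 - 2480410) = ((119*16)*(-123) - 978343)/1155501 = (1904*(-123) - 978343)*(1/1155501) = (-234192 - 978343)*(1/1155501) = -1212535*1/1155501 = -1212535/1155501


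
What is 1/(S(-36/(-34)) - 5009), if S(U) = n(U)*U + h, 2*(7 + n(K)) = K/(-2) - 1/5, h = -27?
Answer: -1445/7288288 ≈ -0.00019826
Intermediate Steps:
n(K) = -71/10 - K/4 (n(K) = -7 + (K/(-2) - 1/5)/2 = -7 + (K*(-½) - 1*⅕)/2 = -7 + (-K/2 - ⅕)/2 = -7 + (-⅕ - K/2)/2 = -7 + (-⅒ - K/4) = -71/10 - K/4)
S(U) = -27 + U*(-71/10 - U/4) (S(U) = (-71/10 - U/4)*U - 27 = U*(-71/10 - U/4) - 27 = -27 + U*(-71/10 - U/4))
1/(S(-36/(-34)) - 5009) = 1/((-27 - (-36/(-34))*(142 + 5*(-36/(-34)))/20) - 5009) = 1/((-27 - (-36*(-1/34))*(142 + 5*(-36*(-1/34)))/20) - 5009) = 1/((-27 - 1/20*18/17*(142 + 5*(18/17))) - 5009) = 1/((-27 - 1/20*18/17*(142 + 90/17)) - 5009) = 1/((-27 - 1/20*18/17*2504/17) - 5009) = 1/((-27 - 11268/1445) - 5009) = 1/(-50283/1445 - 5009) = 1/(-7288288/1445) = -1445/7288288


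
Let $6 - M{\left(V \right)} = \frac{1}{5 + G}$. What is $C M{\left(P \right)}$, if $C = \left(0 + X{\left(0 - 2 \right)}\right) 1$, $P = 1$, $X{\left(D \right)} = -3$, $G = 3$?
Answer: $- \frac{141}{8} \approx -17.625$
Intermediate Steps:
$M{\left(V \right)} = \frac{47}{8}$ ($M{\left(V \right)} = 6 - \frac{1}{5 + 3} = 6 - \frac{1}{8} = \frac{47}{8}$)
$C = -3$ ($C = \left(0 - 3\right) 1 = \left(-3\right) 1 = -3$)
$C M{\left(P \right)} = \left(-3\right) \frac{47}{8} = - \frac{141}{8}$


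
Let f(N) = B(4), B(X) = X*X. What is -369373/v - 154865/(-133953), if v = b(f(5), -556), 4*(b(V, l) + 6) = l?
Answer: 1706933686/669765 ≈ 2548.6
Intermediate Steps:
B(X) = X²
f(N) = 16 (f(N) = 4² = 16)
b(V, l) = -6 + l/4
v = -145 (v = -6 + (¼)*(-556) = -6 - 139 = -145)
-369373/v - 154865/(-133953) = -369373/(-145) - 154865/(-133953) = -369373*(-1/145) - 154865*(-1/133953) = 12737/5 + 154865/133953 = 1706933686/669765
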